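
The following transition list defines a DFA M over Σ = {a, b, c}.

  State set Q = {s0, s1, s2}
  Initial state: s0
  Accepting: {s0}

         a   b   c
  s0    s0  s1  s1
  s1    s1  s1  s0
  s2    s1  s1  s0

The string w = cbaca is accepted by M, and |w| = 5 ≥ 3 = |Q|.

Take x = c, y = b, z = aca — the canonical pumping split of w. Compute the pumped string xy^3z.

cbbbaca

xy^3z = c·b·b·b·aca = cbbbaca.
Reading y = b takes M from s1 back to s1, so after x·y·y·y the machine is still in s1, and z then leads to the accepting state s0. Hence cbbbaca ∈ L(M).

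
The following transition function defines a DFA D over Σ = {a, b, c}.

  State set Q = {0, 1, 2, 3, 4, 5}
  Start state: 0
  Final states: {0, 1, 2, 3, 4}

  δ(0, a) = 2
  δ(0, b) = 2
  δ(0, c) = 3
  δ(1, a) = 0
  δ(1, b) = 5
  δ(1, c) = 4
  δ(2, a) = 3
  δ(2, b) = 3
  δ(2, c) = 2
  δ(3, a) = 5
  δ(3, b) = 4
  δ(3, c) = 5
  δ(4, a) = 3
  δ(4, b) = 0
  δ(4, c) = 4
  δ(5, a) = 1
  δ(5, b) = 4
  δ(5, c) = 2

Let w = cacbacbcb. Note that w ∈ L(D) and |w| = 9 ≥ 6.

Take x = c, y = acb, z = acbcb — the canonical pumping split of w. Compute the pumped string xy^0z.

xy⁰z = xz = c·acbcb = cacbcb.
Reading y = acb takes D from 3 back to 3, so after x the machine is still in 3, and z then leads to the accepting state 4. Hence cacbcb ∈ L(D).

cacbcb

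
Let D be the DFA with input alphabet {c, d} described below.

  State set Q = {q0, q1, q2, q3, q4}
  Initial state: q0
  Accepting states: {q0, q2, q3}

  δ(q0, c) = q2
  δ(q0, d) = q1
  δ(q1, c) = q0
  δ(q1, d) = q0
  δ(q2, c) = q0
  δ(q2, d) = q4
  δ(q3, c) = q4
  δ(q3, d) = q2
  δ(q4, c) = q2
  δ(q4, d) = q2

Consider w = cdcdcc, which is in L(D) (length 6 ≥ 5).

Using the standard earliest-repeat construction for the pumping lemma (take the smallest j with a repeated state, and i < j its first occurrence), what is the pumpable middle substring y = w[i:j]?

State sequence: q0 -c-> q2 -d-> q4 -c-> q2 -d-> q4 -c-> q2 -c-> q0
First repeat at step 3: q2 was already visited.

So i = 1, j = 3, giving x = w[0:1] = c, y = w[1:3] = dc, z = w[3:6] = dcc.
Check: |xy| = 3 ≤ 5 and |y| = 2 ≥ 1. Reading y takes D from q2 back to q2, so every xyⁱz is accepted.

dc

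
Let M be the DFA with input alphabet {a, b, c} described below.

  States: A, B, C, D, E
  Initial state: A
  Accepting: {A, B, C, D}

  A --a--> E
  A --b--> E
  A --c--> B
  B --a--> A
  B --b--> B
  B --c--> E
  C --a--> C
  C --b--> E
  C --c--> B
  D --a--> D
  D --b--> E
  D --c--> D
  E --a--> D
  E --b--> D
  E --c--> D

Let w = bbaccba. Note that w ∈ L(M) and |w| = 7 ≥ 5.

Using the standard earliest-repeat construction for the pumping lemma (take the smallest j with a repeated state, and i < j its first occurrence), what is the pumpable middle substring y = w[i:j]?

State sequence: A -b-> E -b-> D -a-> D -c-> D -c-> D -b-> E -a-> D
First repeat at step 3: D was already visited.

So i = 2, j = 3, giving x = w[0:2] = bb, y = w[2:3] = a, z = w[3:7] = ccba.
Check: |xy| = 3 ≤ 5 and |y| = 1 ≥ 1. Reading y takes M from D back to D, so every xyⁱz is accepted.

a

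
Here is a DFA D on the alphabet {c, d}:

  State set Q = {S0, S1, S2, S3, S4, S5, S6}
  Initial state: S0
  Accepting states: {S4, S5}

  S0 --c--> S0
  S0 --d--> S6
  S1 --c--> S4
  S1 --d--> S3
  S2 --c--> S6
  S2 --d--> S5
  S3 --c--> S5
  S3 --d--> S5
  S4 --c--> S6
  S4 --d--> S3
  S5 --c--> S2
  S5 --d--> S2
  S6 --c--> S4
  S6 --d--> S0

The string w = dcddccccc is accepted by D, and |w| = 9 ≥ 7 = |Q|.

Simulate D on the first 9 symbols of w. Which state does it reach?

S4

Run of D on the first 9 characters of w = d c d d c c c c c:
  step 0: S0  (start)
  step 1: S6  (read d: S0→S6)
  step 2: S4  (read c: S6→S4)
  step 3: S3  (read d: S4→S3)
  step 4: S5  (read d: S3→S5)
  step 5: S2  (read c: S5→S2)
  step 6: S6  (read c: S2→S6)
  step 7: S4  (read c: S6→S4)
  step 8: S6  (read c: S4→S6)
  step 9: S4  (read c: S6→S4)

After reading 9 characters, D is in state S4.
(This kind of state-tracing is the core of the pumping-lemma construction: with 7 states, pigeonhole forces a repeat within the first 7 steps.)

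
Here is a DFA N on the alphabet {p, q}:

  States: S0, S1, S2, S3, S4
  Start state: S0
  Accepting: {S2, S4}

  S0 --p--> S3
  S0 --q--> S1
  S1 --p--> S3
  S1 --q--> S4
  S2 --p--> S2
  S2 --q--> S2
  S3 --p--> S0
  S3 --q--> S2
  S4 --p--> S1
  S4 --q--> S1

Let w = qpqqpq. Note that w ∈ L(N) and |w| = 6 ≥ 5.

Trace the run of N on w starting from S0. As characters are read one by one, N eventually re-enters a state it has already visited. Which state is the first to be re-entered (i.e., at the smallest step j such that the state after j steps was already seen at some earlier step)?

Run of N on w = q p q q p q:
  step 0: S0  (start)
  step 1: S1  (read q: S0→S1)
  step 2: S3  (read p: S1→S3)
  step 3: S2  (read q: S3→S2)
  step 4: S2  (read q: S2→S2)   ← first repeat (S2 seen earlier)
  step 5: S2  (read p: S2→S2)
  step 6: S2  (read q: S2→S2)

The earliest repeat is at step j = 4: N is in S2, which it already visited at step i = 3.
The DFA has 5 states, so the proof of the pumping lemma guarantees a repeated state among the first 5+1 visited; the segment between the two visits is the pumpable y.

S2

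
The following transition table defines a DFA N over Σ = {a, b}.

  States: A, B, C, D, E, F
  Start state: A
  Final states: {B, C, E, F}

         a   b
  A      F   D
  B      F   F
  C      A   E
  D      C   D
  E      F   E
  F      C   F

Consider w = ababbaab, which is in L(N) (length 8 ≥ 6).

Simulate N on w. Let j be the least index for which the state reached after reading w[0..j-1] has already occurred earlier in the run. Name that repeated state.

Run of N on w = a b a b b a a b:
  step 0: A  (start)
  step 1: F  (read a: A→F)
  step 2: F  (read b: F→F)   ← first repeat (F seen earlier)
  step 3: C  (read a: F→C)
  step 4: E  (read b: C→E)
  step 5: E  (read b: E→E)
  step 6: F  (read a: E→F)
  step 7: C  (read a: F→C)
  step 8: E  (read b: C→E)

The earliest repeat is at step j = 2: N is in F, which it already visited at step i = 1.

F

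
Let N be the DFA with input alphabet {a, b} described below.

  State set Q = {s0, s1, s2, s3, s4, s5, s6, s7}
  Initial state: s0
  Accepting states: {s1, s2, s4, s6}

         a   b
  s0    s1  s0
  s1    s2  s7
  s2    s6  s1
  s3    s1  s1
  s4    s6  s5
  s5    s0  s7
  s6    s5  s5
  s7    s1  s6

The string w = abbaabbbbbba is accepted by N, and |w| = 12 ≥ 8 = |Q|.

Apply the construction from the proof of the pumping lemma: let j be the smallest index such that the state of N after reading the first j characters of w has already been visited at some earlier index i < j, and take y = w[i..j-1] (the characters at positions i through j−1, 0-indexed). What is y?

abbaa

Run of N on w = a b b a a b b b b b b a:
  step 0: s0  (start)
  step 1: s1  (read a: s0→s1)
  step 2: s7  (read b: s1→s7)
  step 3: s6  (read b: s7→s6)
  step 4: s5  (read a: s6→s5)
  step 5: s0  (read a: s5→s0)   ← first repeat (s0 seen earlier)
  step 6: s0  (read b: s0→s0)
  step 7: s0  (read b: s0→s0)
  step 8: s0  (read b: s0→s0)
  step 9: s0  (read b: s0→s0)
  step 10: s0  (read b: s0→s0)
  step 11: s0  (read b: s0→s0)
  step 12: s1  (read a: s0→s1)

So i = 0, j = 5, giving x = w[0:0] = ε, y = w[0:5] = abbaa, z = w[5:12] = bbbbbba.
Check: |xy| = 5 ≤ 8 and |y| = 5 ≥ 1. Reading y takes N from s0 back to s0, so every xyⁱz is accepted.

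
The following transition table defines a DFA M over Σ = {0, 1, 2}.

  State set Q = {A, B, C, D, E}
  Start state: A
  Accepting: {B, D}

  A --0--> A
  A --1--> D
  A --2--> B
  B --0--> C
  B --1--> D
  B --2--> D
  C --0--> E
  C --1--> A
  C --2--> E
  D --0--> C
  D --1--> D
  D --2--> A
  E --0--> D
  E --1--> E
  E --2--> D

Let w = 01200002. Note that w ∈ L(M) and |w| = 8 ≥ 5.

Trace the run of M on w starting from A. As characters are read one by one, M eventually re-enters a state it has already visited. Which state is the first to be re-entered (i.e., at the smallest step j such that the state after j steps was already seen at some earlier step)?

A

Run of M on w = 0 1 2 0 0 0 0 2:
  step 0: A  (start)
  step 1: A  (read 0: A→A)   ← first repeat (A seen earlier)
  step 2: D  (read 1: A→D)
  step 3: A  (read 2: D→A)
  step 4: A  (read 0: A→A)
  step 5: A  (read 0: A→A)
  step 6: A  (read 0: A→A)
  step 7: A  (read 0: A→A)
  step 8: B  (read 2: A→B)

The earliest repeat is at step j = 1: M is in A, which it already visited at step i = 0.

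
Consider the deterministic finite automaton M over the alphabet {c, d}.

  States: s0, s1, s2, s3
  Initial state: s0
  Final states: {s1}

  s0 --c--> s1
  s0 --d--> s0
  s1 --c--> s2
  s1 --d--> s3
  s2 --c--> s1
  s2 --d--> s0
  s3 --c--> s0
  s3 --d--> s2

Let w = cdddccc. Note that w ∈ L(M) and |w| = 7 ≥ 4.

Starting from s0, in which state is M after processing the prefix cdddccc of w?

s1

Run of M on the first 7 characters of w = c d d d c c c:
  step 0: s0  (start)
  step 1: s1  (read c: s0→s1)
  step 2: s3  (read d: s1→s3)
  step 3: s2  (read d: s3→s2)
  step 4: s0  (read d: s2→s0)
  step 5: s1  (read c: s0→s1)
  step 6: s2  (read c: s1→s2)
  step 7: s1  (read c: s2→s1)

After reading 7 characters, M is in state s1.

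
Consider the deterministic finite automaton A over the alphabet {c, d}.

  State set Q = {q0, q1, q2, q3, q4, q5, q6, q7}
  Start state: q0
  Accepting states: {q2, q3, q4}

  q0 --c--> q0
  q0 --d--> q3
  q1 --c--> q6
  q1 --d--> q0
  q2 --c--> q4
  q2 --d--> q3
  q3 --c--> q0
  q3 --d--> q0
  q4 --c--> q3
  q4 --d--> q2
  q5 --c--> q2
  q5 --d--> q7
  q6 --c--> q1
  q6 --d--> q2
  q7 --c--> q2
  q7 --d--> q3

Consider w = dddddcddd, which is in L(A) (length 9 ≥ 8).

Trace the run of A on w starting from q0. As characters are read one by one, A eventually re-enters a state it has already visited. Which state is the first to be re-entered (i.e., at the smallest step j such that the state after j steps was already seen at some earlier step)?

State sequence: q0 -d-> q3 -d-> q0 -d-> q3 -d-> q0 -d-> q3 -c-> q0 -d-> q3 -d-> q0 -d-> q3
First repeat at step 2: q0 was already visited.

The earliest repeat is at step j = 2: A is in q0, which it already visited at step i = 0.
Pumping length from the standard proof: p = 8 (the number of states). The repeated state found above gives |xy| = j ≤ 8 and |y| = j − i ≥ 1.

q0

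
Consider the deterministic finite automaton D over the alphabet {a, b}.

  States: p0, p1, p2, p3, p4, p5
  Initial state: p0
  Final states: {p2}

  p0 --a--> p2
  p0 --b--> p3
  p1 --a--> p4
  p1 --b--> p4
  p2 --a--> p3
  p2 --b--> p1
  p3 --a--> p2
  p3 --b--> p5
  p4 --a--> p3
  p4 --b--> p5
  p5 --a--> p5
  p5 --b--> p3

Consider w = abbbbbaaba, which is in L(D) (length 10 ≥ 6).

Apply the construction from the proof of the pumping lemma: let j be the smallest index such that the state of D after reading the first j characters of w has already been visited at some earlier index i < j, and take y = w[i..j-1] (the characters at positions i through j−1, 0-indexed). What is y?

bb

State sequence: p0 -a-> p2 -b-> p1 -b-> p4 -b-> p5 -b-> p3 -b-> p5 -a-> p5 -a-> p5 -b-> p3 -a-> p2
First repeat at step 6: p5 was already visited.

So i = 4, j = 6, giving x = w[0:4] = abbb, y = w[4:6] = bb, z = w[6:10] = aaba.
Check: |xy| = 6 ≤ 6 and |y| = 2 ≥ 1. Reading y takes D from p5 back to p5, so every xyⁱz is accepted.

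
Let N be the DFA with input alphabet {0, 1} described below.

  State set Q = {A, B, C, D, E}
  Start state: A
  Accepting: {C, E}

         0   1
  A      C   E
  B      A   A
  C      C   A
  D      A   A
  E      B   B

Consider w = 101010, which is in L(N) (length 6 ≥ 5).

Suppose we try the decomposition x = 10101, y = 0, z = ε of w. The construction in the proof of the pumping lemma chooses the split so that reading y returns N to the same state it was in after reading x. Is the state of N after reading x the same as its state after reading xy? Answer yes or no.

no

Run of N on the first 6 characters of w = 1 0 1 0 1 0:
  step 0: A  (start)
  step 1: E  (read 1: A→E)
  step 2: B  (read 0: E→B)
  step 3: A  (read 1: B→A)
  step 4: C  (read 0: A→C)
  step 5: A  (read 1: C→A)
  step 6: C  (read 0: A→C)

After x (step 5): A. After xy (step 6): C.
They differ (A ≠ C), so y is not a cycle from the state after x; this split is not the one the pumping-lemma construction produces, and pumping y need not keep the string in L(N).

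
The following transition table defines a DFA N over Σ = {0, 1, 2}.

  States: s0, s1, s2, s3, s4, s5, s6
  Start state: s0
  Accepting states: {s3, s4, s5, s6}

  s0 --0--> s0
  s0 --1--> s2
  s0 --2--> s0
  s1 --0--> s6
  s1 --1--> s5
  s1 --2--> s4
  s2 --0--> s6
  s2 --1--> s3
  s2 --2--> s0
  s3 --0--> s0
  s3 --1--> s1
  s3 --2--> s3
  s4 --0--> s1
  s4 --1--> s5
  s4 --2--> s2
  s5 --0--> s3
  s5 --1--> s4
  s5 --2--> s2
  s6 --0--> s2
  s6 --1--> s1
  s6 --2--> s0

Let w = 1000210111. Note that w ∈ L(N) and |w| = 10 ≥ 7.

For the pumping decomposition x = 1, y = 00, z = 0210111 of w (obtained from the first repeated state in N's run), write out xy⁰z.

xy⁰z = xz = 1·0210111 = 10210111.
Reading y = 00 takes N from s2 back to s2, so after x the machine is still in s2, and z then leads to the accepting state s4. Hence 10210111 ∈ L(N).

10210111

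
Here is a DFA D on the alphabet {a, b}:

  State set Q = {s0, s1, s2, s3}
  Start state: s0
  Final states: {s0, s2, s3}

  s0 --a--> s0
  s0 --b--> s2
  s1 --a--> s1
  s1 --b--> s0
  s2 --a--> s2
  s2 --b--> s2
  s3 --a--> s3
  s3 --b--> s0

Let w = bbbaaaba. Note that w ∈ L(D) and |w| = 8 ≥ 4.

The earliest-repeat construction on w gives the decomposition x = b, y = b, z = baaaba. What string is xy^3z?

xy^3z = b·b·b·b·baaaba = bbbbbaaaba.
Reading y = b takes D from s2 back to s2, so after x·y·y·y the machine is still in s2, and z then leads to the accepting state s2. Hence bbbbbaaaba ∈ L(D).

bbbbbaaaba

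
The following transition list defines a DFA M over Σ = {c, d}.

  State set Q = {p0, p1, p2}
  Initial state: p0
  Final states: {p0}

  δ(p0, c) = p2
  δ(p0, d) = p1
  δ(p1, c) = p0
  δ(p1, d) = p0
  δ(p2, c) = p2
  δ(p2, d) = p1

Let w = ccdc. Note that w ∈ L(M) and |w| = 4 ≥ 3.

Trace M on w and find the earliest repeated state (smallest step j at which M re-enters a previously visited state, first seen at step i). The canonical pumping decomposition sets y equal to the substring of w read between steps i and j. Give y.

State sequence: p0 -c-> p2 -c-> p2 -d-> p1 -c-> p0
First repeat at step 2: p2 was already visited.

So i = 1, j = 2, giving x = w[0:1] = c, y = w[1:2] = c, z = w[2:4] = dc.
Check: |xy| = 2 ≤ 3 and |y| = 1 ≥ 1. Reading y takes M from p2 back to p2, so every xyⁱz is accepted.
With |Q| = 3, pigeonhole forces a state repeat no later than step 3; the substring read between the first and second visits to that state can be pumped.

c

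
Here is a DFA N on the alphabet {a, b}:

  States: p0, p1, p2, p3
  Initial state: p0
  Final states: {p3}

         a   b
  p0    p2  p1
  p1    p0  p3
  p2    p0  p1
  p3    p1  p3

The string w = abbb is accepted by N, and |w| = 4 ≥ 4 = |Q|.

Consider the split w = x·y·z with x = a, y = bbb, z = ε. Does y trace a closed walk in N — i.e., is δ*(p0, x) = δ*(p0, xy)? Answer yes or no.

State sequence: p0 -a-> p2 -b-> p1 -b-> p3 -b-> p3

After x (step 1): p2. After xy (step 4): p3.
They differ (p2 ≠ p3), so y is not a cycle from the state after x; this split is not the one the pumping-lemma construction produces, and pumping y need not keep the string in L(N).

no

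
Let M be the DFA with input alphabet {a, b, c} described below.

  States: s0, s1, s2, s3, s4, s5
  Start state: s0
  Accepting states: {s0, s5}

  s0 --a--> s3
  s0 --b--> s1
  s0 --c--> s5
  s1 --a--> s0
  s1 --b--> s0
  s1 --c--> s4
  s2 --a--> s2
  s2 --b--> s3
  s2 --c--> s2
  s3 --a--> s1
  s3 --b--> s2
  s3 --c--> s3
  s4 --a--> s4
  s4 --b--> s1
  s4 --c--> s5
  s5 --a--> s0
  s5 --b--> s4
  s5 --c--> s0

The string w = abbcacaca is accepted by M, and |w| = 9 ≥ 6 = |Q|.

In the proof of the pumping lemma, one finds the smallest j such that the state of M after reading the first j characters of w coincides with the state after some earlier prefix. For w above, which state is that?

s3

State sequence: s0 -a-> s3 -b-> s2 -b-> s3 -c-> s3 -a-> s1 -c-> s4 -a-> s4 -c-> s5 -a-> s0
First repeat at step 3: s3 was already visited.

The earliest repeat is at step j = 3: M is in s3, which it already visited at step i = 1.
With |Q| = 6, pigeonhole forces a state repeat no later than step 6; the substring read between the first and second visits to that state can be pumped.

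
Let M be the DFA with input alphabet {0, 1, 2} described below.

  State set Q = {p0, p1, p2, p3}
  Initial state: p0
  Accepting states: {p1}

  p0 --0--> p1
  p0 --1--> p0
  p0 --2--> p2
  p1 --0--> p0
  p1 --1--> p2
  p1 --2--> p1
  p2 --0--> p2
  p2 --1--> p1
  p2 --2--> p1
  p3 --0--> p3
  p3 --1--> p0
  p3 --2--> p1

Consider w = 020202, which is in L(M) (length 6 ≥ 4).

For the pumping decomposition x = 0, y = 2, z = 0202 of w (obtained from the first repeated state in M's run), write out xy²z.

xy^2z = 0·2·2·0202 = 0220202.
Reading y = 2 takes M from p1 back to p1, so after x·y·y the machine is still in p1, and z then leads to the accepting state p1. Hence 0220202 ∈ L(M).

0220202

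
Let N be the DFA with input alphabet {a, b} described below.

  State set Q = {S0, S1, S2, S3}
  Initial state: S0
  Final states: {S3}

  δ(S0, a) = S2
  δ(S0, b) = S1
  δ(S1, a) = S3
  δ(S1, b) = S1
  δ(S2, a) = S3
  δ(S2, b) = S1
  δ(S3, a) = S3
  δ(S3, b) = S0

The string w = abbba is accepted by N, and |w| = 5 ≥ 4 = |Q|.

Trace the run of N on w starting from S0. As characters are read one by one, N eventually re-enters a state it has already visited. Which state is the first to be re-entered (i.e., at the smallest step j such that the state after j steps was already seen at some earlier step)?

S1

State sequence: S0 -a-> S2 -b-> S1 -b-> S1 -b-> S1 -a-> S3
First repeat at step 3: S1 was already visited.

The earliest repeat is at step j = 3: N is in S1, which it already visited at step i = 2.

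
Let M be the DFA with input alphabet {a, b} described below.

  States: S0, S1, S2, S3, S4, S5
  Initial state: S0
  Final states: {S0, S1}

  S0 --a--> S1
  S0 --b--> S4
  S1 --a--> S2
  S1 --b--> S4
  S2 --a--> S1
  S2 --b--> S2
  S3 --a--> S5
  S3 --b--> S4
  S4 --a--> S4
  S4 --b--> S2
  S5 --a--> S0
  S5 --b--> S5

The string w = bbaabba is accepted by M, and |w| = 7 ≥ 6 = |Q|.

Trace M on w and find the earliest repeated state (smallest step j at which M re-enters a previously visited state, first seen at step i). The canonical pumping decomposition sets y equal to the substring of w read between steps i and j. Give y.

aa

Run of M on w = b b a a b b a:
  step 0: S0  (start)
  step 1: S4  (read b: S0→S4)
  step 2: S2  (read b: S4→S2)
  step 3: S1  (read a: S2→S1)
  step 4: S2  (read a: S1→S2)   ← first repeat (S2 seen earlier)
  step 5: S2  (read b: S2→S2)
  step 6: S2  (read b: S2→S2)
  step 7: S1  (read a: S2→S1)

So i = 2, j = 4, giving x = w[0:2] = bb, y = w[2:4] = aa, z = w[4:7] = bba.
Check: |xy| = 4 ≤ 6 and |y| = 2 ≥ 1. Reading y takes M from S2 back to S2, so every xyⁱz is accepted.
Since M has 6 states, any run of length ≥ 6 visits 6+1 states, so by pigeonhole some state repeats within the first 6 steps — that repeat gives the pumpable loop.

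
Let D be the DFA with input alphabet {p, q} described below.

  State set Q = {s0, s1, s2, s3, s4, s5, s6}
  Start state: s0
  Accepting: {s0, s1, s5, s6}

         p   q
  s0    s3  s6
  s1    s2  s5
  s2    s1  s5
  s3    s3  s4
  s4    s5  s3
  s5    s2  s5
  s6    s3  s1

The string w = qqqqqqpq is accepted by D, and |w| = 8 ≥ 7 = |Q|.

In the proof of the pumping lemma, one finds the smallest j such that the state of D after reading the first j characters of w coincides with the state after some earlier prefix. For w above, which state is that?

Run of D on w = q q q q q q p q:
  step 0: s0  (start)
  step 1: s6  (read q: s0→s6)
  step 2: s1  (read q: s6→s1)
  step 3: s5  (read q: s1→s5)
  step 4: s5  (read q: s5→s5)   ← first repeat (s5 seen earlier)
  step 5: s5  (read q: s5→s5)
  step 6: s5  (read q: s5→s5)
  step 7: s2  (read p: s5→s2)
  step 8: s5  (read q: s2→s5)

The earliest repeat is at step j = 4: D is in s5, which it already visited at step i = 3.

s5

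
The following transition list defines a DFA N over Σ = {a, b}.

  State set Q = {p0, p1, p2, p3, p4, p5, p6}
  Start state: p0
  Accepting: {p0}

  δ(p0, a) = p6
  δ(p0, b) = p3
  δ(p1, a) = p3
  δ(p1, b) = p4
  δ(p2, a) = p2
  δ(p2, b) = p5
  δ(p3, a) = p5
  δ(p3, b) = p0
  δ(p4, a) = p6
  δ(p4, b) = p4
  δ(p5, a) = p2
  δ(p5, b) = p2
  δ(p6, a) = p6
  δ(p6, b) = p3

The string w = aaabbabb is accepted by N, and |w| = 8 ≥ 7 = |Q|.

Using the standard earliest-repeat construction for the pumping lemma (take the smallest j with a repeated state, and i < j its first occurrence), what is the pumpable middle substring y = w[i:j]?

a

State sequence: p0 -a-> p6 -a-> p6 -a-> p6 -b-> p3 -b-> p0 -a-> p6 -b-> p3 -b-> p0
First repeat at step 2: p6 was already visited.

So i = 1, j = 2, giving x = w[0:1] = a, y = w[1:2] = a, z = w[2:8] = abbabb.
Check: |xy| = 2 ≤ 7 and |y| = 1 ≥ 1. Reading y takes N from p6 back to p6, so every xyⁱz is accepted.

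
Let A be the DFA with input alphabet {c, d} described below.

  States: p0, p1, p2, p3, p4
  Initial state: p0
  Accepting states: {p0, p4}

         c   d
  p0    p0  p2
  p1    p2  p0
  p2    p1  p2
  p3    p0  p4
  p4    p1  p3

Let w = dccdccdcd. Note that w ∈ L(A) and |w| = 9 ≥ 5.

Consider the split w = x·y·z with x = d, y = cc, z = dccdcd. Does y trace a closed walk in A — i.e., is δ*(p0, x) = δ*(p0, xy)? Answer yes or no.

State sequence: p0 -d-> p2 -c-> p1 -c-> p2

After x (step 1): p2. After xy (step 3): p2.
They match, so y = cc drives A around a cycle from p2 back to itself; pumping y any number of times keeps A in p2 before reading z, and xyⁱz ∈ L(A) for every i ≥ 0.

yes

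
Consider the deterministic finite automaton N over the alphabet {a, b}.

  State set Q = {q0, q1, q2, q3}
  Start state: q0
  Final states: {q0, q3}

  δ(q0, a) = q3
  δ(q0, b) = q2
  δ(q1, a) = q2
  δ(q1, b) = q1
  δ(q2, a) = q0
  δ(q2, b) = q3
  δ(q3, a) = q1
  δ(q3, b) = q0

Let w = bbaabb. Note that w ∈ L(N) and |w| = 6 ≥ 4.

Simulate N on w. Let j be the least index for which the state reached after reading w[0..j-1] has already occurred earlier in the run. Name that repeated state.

q2

State sequence: q0 -b-> q2 -b-> q3 -a-> q1 -a-> q2 -b-> q3 -b-> q0
First repeat at step 4: q2 was already visited.

The earliest repeat is at step j = 4: N is in q2, which it already visited at step i = 1.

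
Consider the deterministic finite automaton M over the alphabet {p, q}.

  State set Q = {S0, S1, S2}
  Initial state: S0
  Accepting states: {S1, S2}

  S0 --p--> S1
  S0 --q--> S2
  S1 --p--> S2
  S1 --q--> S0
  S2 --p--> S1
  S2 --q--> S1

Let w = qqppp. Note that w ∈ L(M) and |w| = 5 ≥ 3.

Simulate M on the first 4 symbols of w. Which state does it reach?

Run of M on the first 4 characters of w = q q p p:
  step 0: S0  (start)
  step 1: S2  (read q: S0→S2)
  step 2: S1  (read q: S2→S1)
  step 3: S2  (read p: S1→S2)
  step 4: S1  (read p: S2→S1)

After reading 4 characters, M is in state S1.
(This kind of state-tracing is the core of the pumping-lemma construction: with 3 states, pigeonhole forces a repeat within the first 3 steps.)

S1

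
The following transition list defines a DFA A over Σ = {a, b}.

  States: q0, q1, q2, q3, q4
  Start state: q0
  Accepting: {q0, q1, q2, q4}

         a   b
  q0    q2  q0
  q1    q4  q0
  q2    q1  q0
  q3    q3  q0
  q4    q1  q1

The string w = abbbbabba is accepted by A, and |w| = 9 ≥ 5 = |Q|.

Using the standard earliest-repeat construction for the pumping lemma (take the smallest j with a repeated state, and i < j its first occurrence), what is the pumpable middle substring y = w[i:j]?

ab

State sequence: q0 -a-> q2 -b-> q0 -b-> q0 -b-> q0 -b-> q0 -a-> q2 -b-> q0 -b-> q0 -a-> q2
First repeat at step 2: q0 was already visited.

So i = 0, j = 2, giving x = w[0:0] = ε, y = w[0:2] = ab, z = w[2:9] = bbbabba.
Check: |xy| = 2 ≤ 5 and |y| = 2 ≥ 1. Reading y takes A from q0 back to q0, so every xyⁱz is accepted.
Pumping length from the standard proof: p = 5 (the number of states). The repeated state found above gives |xy| = j ≤ 5 and |y| = j − i ≥ 1.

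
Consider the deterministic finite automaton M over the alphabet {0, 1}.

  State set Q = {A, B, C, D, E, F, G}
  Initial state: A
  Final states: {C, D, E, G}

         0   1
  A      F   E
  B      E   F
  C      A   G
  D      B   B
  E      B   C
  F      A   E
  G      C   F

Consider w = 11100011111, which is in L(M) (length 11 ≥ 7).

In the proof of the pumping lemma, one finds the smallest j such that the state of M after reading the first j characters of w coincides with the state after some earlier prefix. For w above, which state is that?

State sequence: A -1-> E -1-> C -1-> G -0-> C -0-> A -0-> F -1-> E -1-> C -1-> G -1-> F -1-> E
First repeat at step 4: C was already visited.

The earliest repeat is at step j = 4: M is in C, which it already visited at step i = 2.
Since M has 7 states, any run of length ≥ 7 visits 7+1 states, so by pigeonhole some state repeats within the first 7 steps — that repeat gives the pumpable loop.

C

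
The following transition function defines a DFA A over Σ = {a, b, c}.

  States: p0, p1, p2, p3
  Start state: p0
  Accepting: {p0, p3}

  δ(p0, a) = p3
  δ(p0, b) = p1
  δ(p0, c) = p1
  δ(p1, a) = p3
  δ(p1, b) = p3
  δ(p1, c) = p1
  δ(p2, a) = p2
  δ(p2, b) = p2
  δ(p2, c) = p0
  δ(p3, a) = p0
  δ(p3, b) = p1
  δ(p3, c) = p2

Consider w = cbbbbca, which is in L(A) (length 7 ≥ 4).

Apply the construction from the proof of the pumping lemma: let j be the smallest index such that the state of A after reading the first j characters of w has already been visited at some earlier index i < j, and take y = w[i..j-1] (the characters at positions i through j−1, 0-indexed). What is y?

Run of A on w = c b b b b c a:
  step 0: p0  (start)
  step 1: p1  (read c: p0→p1)
  step 2: p3  (read b: p1→p3)
  step 3: p1  (read b: p3→p1)   ← first repeat (p1 seen earlier)
  step 4: p3  (read b: p1→p3)
  step 5: p1  (read b: p3→p1)
  step 6: p1  (read c: p1→p1)
  step 7: p3  (read a: p1→p3)

So i = 1, j = 3, giving x = w[0:1] = c, y = w[1:3] = bb, z = w[3:7] = bbca.
Check: |xy| = 3 ≤ 4 and |y| = 2 ≥ 1. Reading y takes A from p1 back to p1, so every xyⁱz is accepted.

bb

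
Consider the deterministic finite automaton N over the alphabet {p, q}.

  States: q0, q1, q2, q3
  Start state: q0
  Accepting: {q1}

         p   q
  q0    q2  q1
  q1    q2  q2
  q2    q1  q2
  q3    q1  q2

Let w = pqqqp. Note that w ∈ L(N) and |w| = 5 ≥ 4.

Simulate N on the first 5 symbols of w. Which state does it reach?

State sequence: q0 -p-> q2 -q-> q2 -q-> q2 -q-> q2 -p-> q1

After reading 5 characters, N is in state q1.

q1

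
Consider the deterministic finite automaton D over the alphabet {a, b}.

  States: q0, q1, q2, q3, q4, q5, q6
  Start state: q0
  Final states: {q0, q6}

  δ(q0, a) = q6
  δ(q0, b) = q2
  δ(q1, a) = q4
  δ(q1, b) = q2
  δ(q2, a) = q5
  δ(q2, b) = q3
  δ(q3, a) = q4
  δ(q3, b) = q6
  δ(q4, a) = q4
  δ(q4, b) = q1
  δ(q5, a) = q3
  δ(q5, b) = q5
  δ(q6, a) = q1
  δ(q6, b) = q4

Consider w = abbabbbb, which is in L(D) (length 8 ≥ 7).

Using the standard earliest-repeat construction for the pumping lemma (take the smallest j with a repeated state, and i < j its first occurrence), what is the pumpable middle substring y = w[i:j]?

ba

Run of D on w = a b b a b b b b:
  step 0: q0  (start)
  step 1: q6  (read a: q0→q6)
  step 2: q4  (read b: q6→q4)
  step 3: q1  (read b: q4→q1)
  step 4: q4  (read a: q1→q4)   ← first repeat (q4 seen earlier)
  step 5: q1  (read b: q4→q1)
  step 6: q2  (read b: q1→q2)
  step 7: q3  (read b: q2→q3)
  step 8: q6  (read b: q3→q6)

So i = 2, j = 4, giving x = w[0:2] = ab, y = w[2:4] = ba, z = w[4:8] = bbbb.
Check: |xy| = 4 ≤ 7 and |y| = 2 ≥ 1. Reading y takes D from q4 back to q4, so every xyⁱz is accepted.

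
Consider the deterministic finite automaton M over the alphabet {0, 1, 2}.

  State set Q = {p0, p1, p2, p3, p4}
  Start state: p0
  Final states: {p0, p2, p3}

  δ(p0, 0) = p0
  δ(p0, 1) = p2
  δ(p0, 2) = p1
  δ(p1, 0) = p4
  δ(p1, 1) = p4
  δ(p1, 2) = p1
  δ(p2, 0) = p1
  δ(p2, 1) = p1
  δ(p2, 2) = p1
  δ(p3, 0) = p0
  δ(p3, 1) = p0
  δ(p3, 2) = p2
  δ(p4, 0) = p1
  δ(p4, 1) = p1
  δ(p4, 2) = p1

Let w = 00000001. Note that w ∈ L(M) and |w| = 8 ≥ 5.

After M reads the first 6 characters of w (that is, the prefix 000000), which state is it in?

p0

State sequence: p0 -0-> p0 -0-> p0 -0-> p0 -0-> p0 -0-> p0 -0-> p0

After reading 6 characters, M is in state p0.
(This kind of state-tracing is the core of the pumping-lemma construction: with 5 states, pigeonhole forces a repeat within the first 5 steps.)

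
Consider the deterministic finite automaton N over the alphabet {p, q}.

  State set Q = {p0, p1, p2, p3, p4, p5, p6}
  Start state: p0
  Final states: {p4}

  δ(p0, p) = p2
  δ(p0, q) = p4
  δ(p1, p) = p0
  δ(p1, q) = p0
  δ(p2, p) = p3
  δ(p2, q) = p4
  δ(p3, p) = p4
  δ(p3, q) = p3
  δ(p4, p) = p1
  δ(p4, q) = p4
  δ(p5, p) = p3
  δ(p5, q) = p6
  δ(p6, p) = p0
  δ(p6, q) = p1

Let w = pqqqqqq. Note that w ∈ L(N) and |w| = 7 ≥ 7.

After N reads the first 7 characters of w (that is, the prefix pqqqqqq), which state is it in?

Run of N on the first 7 characters of w = p q q q q q q:
  step 0: p0  (start)
  step 1: p2  (read p: p0→p2)
  step 2: p4  (read q: p2→p4)
  step 3: p4  (read q: p4→p4)
  step 4: p4  (read q: p4→p4)
  step 5: p4  (read q: p4→p4)
  step 6: p4  (read q: p4→p4)
  step 7: p4  (read q: p4→p4)

After reading 7 characters, N is in state p4.

p4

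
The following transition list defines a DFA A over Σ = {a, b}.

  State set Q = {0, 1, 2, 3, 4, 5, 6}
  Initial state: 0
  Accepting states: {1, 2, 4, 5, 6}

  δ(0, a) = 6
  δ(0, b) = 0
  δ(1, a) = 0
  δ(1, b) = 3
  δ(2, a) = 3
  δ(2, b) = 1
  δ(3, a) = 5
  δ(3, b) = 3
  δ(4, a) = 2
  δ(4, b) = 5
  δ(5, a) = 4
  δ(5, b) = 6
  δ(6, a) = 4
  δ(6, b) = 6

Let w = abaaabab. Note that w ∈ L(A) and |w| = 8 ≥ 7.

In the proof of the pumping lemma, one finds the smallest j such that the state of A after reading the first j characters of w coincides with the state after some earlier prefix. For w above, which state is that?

State sequence: 0 -a-> 6 -b-> 6 -a-> 4 -a-> 2 -a-> 3 -b-> 3 -a-> 5 -b-> 6
First repeat at step 2: 6 was already visited.

The earliest repeat is at step j = 2: A is in 6, which it already visited at step i = 1.
Pumping length from the standard proof: p = 7 (the number of states). The repeated state found above gives |xy| = j ≤ 7 and |y| = j − i ≥ 1.

6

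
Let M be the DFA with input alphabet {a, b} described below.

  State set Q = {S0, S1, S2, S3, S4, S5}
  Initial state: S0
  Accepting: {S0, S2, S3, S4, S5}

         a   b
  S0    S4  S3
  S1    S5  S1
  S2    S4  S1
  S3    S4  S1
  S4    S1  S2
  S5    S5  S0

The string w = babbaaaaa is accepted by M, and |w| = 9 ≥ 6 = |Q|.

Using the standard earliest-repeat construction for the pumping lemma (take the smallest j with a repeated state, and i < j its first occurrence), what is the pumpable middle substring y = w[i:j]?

a

Run of M on w = b a b b a a a a a:
  step 0: S0  (start)
  step 1: S3  (read b: S0→S3)
  step 2: S4  (read a: S3→S4)
  step 3: S2  (read b: S4→S2)
  step 4: S1  (read b: S2→S1)
  step 5: S5  (read a: S1→S5)
  step 6: S5  (read a: S5→S5)   ← first repeat (S5 seen earlier)
  step 7: S5  (read a: S5→S5)
  step 8: S5  (read a: S5→S5)
  step 9: S5  (read a: S5→S5)

So i = 5, j = 6, giving x = w[0:5] = babba, y = w[5:6] = a, z = w[6:9] = aaa.
Check: |xy| = 6 ≤ 6 and |y| = 1 ≥ 1. Reading y takes M from S5 back to S5, so every xyⁱz is accepted.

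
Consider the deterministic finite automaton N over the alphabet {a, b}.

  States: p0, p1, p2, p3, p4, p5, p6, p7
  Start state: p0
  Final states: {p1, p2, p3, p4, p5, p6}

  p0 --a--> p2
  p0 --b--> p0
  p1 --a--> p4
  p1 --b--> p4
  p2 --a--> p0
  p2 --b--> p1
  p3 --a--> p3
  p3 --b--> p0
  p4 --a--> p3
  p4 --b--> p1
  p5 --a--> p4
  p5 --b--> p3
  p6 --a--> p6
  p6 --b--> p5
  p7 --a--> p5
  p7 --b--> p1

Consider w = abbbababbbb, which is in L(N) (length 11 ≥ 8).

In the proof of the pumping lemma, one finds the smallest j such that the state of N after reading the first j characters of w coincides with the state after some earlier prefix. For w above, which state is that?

State sequence: p0 -a-> p2 -b-> p1 -b-> p4 -b-> p1 -a-> p4 -b-> p1 -a-> p4 -b-> p1 -b-> p4 -b-> p1 -b-> p4
First repeat at step 4: p1 was already visited.

The earliest repeat is at step j = 4: N is in p1, which it already visited at step i = 2.
The DFA has 8 states, so the proof of the pumping lemma guarantees a repeated state among the first 8+1 visited; the segment between the two visits is the pumpable y.

p1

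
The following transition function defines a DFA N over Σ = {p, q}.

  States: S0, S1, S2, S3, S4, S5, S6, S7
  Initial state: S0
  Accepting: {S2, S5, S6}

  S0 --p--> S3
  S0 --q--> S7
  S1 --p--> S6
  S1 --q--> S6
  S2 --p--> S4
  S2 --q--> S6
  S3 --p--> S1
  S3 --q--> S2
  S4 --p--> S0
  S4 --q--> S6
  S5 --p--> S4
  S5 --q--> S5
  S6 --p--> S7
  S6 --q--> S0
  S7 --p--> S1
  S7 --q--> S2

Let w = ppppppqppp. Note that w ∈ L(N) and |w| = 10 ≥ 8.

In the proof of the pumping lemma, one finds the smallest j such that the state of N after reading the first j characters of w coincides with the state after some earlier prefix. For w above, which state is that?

S1

Run of N on w = p p p p p p q p p p:
  step 0: S0  (start)
  step 1: S3  (read p: S0→S3)
  step 2: S1  (read p: S3→S1)
  step 3: S6  (read p: S1→S6)
  step 4: S7  (read p: S6→S7)
  step 5: S1  (read p: S7→S1)   ← first repeat (S1 seen earlier)
  step 6: S6  (read p: S1→S6)
  step 7: S0  (read q: S6→S0)
  step 8: S3  (read p: S0→S3)
  step 9: S1  (read p: S3→S1)
  step 10: S6  (read p: S1→S6)

The earliest repeat is at step j = 5: N is in S1, which it already visited at step i = 2.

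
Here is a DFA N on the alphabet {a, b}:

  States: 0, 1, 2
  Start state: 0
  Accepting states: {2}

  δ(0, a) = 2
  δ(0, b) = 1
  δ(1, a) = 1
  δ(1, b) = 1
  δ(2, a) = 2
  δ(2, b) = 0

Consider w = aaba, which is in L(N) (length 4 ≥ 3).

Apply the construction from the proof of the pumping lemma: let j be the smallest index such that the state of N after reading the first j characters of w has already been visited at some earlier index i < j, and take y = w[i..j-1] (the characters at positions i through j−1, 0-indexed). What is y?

Run of N on w = a a b a:
  step 0: 0  (start)
  step 1: 2  (read a: 0→2)
  step 2: 2  (read a: 2→2)   ← first repeat (2 seen earlier)
  step 3: 0  (read b: 2→0)
  step 4: 2  (read a: 0→2)

So i = 1, j = 2, giving x = w[0:1] = a, y = w[1:2] = a, z = w[2:4] = ba.
Check: |xy| = 2 ≤ 3 and |y| = 1 ≥ 1. Reading y takes N from 2 back to 2, so every xyⁱz is accepted.
Pumping length from the standard proof: p = 3 (the number of states). The repeated state found above gives |xy| = j ≤ 3 and |y| = j − i ≥ 1.

a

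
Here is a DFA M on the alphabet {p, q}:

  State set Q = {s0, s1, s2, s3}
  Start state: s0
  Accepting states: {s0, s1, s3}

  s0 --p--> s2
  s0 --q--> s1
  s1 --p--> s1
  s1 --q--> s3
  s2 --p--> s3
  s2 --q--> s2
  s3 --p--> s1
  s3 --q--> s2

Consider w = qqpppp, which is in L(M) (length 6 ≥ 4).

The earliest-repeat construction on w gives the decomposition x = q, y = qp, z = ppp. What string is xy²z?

qqpqpppp

xy^2z = q·qp·qp·ppp = qqpqpppp.
Reading y = qp takes M from s1 back to s1, so after x·y·y the machine is still in s1, and z then leads to the accepting state s1. Hence qqpqpppp ∈ L(M).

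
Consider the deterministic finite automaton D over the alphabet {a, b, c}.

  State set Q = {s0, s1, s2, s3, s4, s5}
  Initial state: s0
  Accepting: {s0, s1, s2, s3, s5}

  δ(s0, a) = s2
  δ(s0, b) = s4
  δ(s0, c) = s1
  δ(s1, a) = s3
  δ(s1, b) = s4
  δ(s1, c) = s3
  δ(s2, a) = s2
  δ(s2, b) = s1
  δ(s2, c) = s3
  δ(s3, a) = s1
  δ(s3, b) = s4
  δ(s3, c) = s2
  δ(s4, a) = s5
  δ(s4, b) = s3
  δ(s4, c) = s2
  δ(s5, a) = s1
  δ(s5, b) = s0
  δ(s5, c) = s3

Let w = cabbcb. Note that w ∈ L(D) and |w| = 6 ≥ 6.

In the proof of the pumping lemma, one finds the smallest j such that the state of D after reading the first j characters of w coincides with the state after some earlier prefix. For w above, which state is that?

s3

State sequence: s0 -c-> s1 -a-> s3 -b-> s4 -b-> s3 -c-> s2 -b-> s1
First repeat at step 4: s3 was already visited.

The earliest repeat is at step j = 4: D is in s3, which it already visited at step i = 2.
Pumping length from the standard proof: p = 6 (the number of states). The repeated state found above gives |xy| = j ≤ 6 and |y| = j − i ≥ 1.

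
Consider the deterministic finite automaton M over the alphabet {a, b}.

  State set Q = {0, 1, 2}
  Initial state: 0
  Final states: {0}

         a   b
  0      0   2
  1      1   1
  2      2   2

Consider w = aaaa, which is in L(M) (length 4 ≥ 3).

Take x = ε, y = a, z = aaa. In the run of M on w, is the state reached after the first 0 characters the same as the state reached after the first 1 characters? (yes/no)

State sequence: 0 -a-> 0

After x (step 0): 0. After xy (step 1): 0.
They match, so y = a drives M around a cycle from 0 back to itself; pumping y any number of times keeps M in 0 before reading z, and xyⁱz ∈ L(M) for every i ≥ 0.

yes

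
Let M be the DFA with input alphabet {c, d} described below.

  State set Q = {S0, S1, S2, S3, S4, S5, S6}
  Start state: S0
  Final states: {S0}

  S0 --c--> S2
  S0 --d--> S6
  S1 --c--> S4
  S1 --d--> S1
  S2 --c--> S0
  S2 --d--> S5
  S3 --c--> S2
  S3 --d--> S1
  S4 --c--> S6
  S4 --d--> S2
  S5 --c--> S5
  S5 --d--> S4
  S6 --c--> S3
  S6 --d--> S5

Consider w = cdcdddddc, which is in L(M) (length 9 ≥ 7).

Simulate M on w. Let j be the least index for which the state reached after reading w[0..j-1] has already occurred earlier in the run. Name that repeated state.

S5

State sequence: S0 -c-> S2 -d-> S5 -c-> S5 -d-> S4 -d-> S2 -d-> S5 -d-> S4 -d-> S2 -c-> S0
First repeat at step 3: S5 was already visited.

The earliest repeat is at step j = 3: M is in S5, which it already visited at step i = 2.
With |Q| = 7, pigeonhole forces a state repeat no later than step 7; the substring read between the first and second visits to that state can be pumped.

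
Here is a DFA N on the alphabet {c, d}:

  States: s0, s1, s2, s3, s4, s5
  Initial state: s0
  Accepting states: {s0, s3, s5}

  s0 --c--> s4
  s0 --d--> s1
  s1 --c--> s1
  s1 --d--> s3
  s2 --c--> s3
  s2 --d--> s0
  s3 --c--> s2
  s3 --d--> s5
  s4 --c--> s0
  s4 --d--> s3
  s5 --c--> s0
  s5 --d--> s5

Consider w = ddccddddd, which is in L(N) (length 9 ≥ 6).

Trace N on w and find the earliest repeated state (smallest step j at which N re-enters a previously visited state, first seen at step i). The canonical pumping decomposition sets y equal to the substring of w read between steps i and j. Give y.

cc

Run of N on w = d d c c d d d d d:
  step 0: s0  (start)
  step 1: s1  (read d: s0→s1)
  step 2: s3  (read d: s1→s3)
  step 3: s2  (read c: s3→s2)
  step 4: s3  (read c: s2→s3)   ← first repeat (s3 seen earlier)
  step 5: s5  (read d: s3→s5)
  step 6: s5  (read d: s5→s5)
  step 7: s5  (read d: s5→s5)
  step 8: s5  (read d: s5→s5)
  step 9: s5  (read d: s5→s5)

So i = 2, j = 4, giving x = w[0:2] = dd, y = w[2:4] = cc, z = w[4:9] = ddddd.
Check: |xy| = 4 ≤ 6 and |y| = 2 ≥ 1. Reading y takes N from s3 back to s3, so every xyⁱz is accepted.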